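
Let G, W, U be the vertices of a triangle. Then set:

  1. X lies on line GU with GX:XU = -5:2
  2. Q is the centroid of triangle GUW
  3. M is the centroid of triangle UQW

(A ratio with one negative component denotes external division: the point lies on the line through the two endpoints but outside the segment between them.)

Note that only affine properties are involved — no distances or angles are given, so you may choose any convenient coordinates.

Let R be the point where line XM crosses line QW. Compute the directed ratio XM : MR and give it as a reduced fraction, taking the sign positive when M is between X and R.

Set G = (0, 0), W = (1, 0), U = (0, 1); any affine frame gives the same invariant.
1. X lies on line GU with GX:XU = -5:2 ⇒ X = (0, 5/3)
2. Q is the centroid of triangle GUW ⇒ Q = (1/3, 1/3)
3. M is the centroid of triangle UQW ⇒ M = (4/9, 4/9)
line XM meets QW at R = (14/27, 13/54)
M = X + t·(R−X) with t = 6/7, so XM:MR = 6/7:1/7

XM:MR = 6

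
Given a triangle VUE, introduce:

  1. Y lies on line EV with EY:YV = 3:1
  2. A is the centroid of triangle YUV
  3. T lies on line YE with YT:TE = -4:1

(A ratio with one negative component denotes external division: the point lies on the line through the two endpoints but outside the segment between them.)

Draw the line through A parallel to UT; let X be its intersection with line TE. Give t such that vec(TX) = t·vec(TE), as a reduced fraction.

t = 3

Assign V = (0, 0), U = (1, 0), E = (0, 1) — the answer is frame-independent, so this choice is without loss of generality.
1. Y lies on line EV with EY:YV = 3:1 ⇒ Y = (0, 1/4)
2. A is the centroid of triangle YUV ⇒ A = (1/3, 1/12)
3. T lies on line YE with YT:TE = -4:1 ⇒ T = (0, 5/4)
through A parallel to UT: direction (-1, 5/4); meets TE at X = (0, 1/2)
X = T + t·(E−T) with t = 3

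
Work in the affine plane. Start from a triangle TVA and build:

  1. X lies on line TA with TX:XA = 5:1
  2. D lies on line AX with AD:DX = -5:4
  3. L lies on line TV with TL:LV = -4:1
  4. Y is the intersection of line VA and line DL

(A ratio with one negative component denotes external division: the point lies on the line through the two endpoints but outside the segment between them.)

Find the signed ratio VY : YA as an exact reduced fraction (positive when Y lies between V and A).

Assign T = (0, 0), V = (1, 0), A = (0, 1) — the answer is frame-independent, so this choice is without loss of generality.
1. X lies on line TA with TX:XA = 5:1 ⇒ X = (0, 5/6)
2. D lies on line AX with AD:DX = -5:4 ⇒ D = (0, 1/6)
3. L lies on line TV with TL:LV = -4:1 ⇒ L = (4/3, 0)
4. Y is the intersection of line VA and line DL ⇒ Y = (20/21, 1/21)
Y = V + t·(A−V) with t = 1/21, so VY:YA = t:(1−t) = 1/21:20/21

VY:YA = 1/20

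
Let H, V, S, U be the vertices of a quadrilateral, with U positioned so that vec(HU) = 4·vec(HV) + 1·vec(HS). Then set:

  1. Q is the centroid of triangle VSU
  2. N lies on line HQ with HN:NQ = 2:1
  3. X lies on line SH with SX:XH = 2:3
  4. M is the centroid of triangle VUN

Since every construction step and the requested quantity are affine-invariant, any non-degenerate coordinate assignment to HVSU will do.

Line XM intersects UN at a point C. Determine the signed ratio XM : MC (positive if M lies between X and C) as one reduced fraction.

Work in coordinates with H = (0, 0), V = (1, 0), S = (0, 1), U = (4, 1).
1. Q is the centroid of triangle VSU ⇒ Q = (5/3, 2/3)
2. N lies on line HQ with HN:NQ = 2:1 ⇒ N = (10/9, 4/9)
3. X lies on line SH with SX:XH = 2:3 ⇒ X = (0, 3/5)
4. M is the centroid of triangle VUN ⇒ M = (55/27, 13/27)
line XM meets UN at C = (880/597, 307/597)
M = X + t·(C−X) with t = 199/144, so XM:MC = 199/144:-55/144

XM:MC = -199/55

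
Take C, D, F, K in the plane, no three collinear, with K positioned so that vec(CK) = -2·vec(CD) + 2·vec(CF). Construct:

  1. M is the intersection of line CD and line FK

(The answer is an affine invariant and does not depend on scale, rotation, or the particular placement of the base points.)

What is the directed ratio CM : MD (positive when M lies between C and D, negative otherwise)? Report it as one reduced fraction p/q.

Set C = (0, 0), D = (1, 0), F = (0, 1), K = (-2, 2); any affine frame gives the same invariant.
1. M is the intersection of line CD and line FK ⇒ M = (2, 0)
M = C + t·(D−C) with t = 2, so CM:MD = t:(1−t) = 2:-1

CM:MD = -2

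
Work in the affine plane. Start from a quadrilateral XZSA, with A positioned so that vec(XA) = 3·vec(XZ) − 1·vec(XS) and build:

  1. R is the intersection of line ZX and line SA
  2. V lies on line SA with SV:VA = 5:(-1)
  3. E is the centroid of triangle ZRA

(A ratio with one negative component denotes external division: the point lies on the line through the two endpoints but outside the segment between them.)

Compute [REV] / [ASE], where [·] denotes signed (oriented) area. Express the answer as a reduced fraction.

[REV]:[ASE] = 3/4

Set X = (0, 0), Z = (1, 0), S = (0, 1), A = (3, -1); any affine frame gives the same invariant.
1. R is the intersection of line ZX and line SA ⇒ R = (3/2, 0)
2. V lies on line SA with SV:VA = 5:(-1) ⇒ V = (15/4, -3/2)
3. E is the centroid of triangle ZRA ⇒ E = (11/6, -1/3)
2·[REV] = 1/4, 2·[ASE] = 1/3
[REV]:[ASE] = 1/4:1/3 = 3/4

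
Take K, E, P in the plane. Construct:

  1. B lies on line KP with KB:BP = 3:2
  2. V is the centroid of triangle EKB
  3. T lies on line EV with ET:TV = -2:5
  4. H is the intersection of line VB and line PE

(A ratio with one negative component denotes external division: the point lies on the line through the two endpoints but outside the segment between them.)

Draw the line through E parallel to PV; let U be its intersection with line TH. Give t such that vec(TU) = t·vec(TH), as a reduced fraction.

Choose coordinates K = (0, 0), E = (1, 0), P = (0, 1).
1. B lies on line KP with KB:BP = 3:2 ⇒ B = (0, 3/5)
2. V is the centroid of triangle EKB ⇒ V = (1/3, 1/5)
3. T lies on line EV with ET:TV = -2:5 ⇒ T = (13/9, -2/15)
4. H is the intersection of line VB and line PE ⇒ H = (-2, 3)
through E parallel to PV: direction (1/3, -4/5); meets TH at U = (9/11, 24/55)
U = T + t·(H−T) with t = 2/11

t = 2/11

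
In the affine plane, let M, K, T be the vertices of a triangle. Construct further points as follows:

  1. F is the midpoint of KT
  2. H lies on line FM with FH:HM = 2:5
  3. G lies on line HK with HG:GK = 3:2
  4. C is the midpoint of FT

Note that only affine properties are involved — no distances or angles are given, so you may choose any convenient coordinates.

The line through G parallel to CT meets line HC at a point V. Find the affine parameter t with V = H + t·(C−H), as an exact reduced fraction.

t = 3/5

Assign M = (0, 0), K = (1, 0), T = (0, 1) — the answer is frame-independent, so this choice is without loss of generality.
1. F is the midpoint of KT ⇒ F = (1/2, 1/2)
2. H lies on line FM with FH:HM = 2:5 ⇒ H = (5/14, 5/14)
3. G lies on line HK with HG:GK = 3:2 ⇒ G = (26/35, 1/7)
4. C is the midpoint of FT ⇒ C = (1/4, 3/4)
through G parallel to CT: direction (-1/4, 1/4); meets HC at V = (41/140, 83/140)
V = H + t·(C−H) with t = 3/5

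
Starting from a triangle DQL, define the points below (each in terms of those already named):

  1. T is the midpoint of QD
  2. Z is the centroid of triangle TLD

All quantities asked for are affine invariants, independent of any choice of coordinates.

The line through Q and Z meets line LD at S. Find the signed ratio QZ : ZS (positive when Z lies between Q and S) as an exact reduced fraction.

Choose coordinates D = (0, 0), Q = (1, 0), L = (0, 1).
1. T is the midpoint of QD ⇒ T = (1/2, 0)
2. Z is the centroid of triangle TLD ⇒ Z = (1/6, 1/3)
line QZ meets LD at S = (0, 2/5)
Z = Q + t·(S−Q) with t = 5/6, so QZ:ZS = 5/6:1/6

QZ:ZS = 5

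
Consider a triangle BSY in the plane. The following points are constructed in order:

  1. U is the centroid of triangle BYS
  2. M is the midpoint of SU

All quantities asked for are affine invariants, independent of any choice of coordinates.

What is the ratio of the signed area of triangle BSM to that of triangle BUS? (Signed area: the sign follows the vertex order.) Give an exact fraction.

Work in coordinates with B = (0, 0), S = (1, 0), Y = (0, 1).
1. U is the centroid of triangle BYS ⇒ U = (1/3, 1/3)
2. M is the midpoint of SU ⇒ M = (2/3, 1/6)
2·[BSM] = 1/6, 2·[BUS] = -1/3
[BSM]:[BUS] = 1/6:-1/3 = -1/2

[BSM]:[BUS] = -1/2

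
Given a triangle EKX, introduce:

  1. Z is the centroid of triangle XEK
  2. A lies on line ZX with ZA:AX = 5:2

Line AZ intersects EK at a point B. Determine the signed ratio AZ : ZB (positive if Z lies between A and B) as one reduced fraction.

AZ:ZB = 10/7

Assign E = (0, 0), K = (1, 0), X = (0, 1) — the answer is frame-independent, so this choice is without loss of generality.
1. Z is the centroid of triangle XEK ⇒ Z = (1/3, 1/3)
2. A lies on line ZX with ZA:AX = 5:2 ⇒ A = (2/21, 17/21)
line AZ meets EK at B = (1/2, 0)
Z = A + t·(B−A) with t = 10/17, so AZ:ZB = 10/17:7/17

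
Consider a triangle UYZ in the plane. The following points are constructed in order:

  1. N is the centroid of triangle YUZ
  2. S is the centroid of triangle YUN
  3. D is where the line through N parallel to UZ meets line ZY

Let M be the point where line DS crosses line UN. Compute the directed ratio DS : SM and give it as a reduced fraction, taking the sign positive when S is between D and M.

Work in coordinates with U = (0, 0), Y = (1, 0), Z = (0, 1).
1. N is the centroid of triangle YUZ ⇒ N = (1/3, 1/3)
2. S is the centroid of triangle YUN ⇒ S = (4/9, 1/9)
3. D is where the line through N parallel to UZ meets line ZY ⇒ D = (1/3, 2/3)
line DS meets UN at M = (7/18, 7/18)
S = D + t·(M−D) with t = 2, so DS:SM = 2:-1

DS:SM = -2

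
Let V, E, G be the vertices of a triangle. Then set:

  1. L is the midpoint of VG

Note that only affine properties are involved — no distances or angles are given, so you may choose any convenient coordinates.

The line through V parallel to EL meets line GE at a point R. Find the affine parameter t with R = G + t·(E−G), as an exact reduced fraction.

Choose coordinates V = (0, 0), E = (1, 0), G = (0, 1).
1. L is the midpoint of VG ⇒ L = (0, 1/2)
through V parallel to EL: direction (-1, 1/2); meets GE at R = (2, -1)
R = G + t·(E−G) with t = 2

t = 2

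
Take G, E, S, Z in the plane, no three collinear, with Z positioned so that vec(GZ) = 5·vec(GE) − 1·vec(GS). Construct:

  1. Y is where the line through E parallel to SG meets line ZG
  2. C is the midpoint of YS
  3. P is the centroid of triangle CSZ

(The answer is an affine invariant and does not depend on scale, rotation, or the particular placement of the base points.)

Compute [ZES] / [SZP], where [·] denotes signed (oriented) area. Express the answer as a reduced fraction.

Assign G = (0, 0), E = (1, 0), S = (0, 1), Z = (5, -1) — the answer is frame-independent, so this choice is without loss of generality.
1. Y is where the line through E parallel to SG meets line ZG ⇒ Y = (1, -1/5)
2. C is the midpoint of YS ⇒ C = (1/2, 2/5)
3. P is the centroid of triangle CSZ ⇒ P = (11/6, 2/15)
2·[ZES] = -3, 2·[SZP] = -2/3
[ZES]:[SZP] = -3:-2/3 = 9/2

[ZES]:[SZP] = 9/2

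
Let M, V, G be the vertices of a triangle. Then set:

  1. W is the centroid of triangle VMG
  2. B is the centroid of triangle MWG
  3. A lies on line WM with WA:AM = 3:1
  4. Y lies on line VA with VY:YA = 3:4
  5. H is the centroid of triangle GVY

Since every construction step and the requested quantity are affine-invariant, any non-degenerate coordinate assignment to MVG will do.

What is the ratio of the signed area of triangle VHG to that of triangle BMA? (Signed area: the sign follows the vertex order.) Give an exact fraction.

[VHG]:[BMA] = -30/7

Assign M = (0, 0), V = (1, 0), G = (0, 1) — the answer is frame-independent, so this choice is without loss of generality.
1. W is the centroid of triangle VMG ⇒ W = (1/3, 1/3)
2. B is the centroid of triangle MWG ⇒ B = (1/9, 4/9)
3. A lies on line WM with WA:AM = 3:1 ⇒ A = (1/12, 1/12)
4. Y lies on line VA with VY:YA = 3:4 ⇒ Y = (17/28, 1/28)
5. H is the centroid of triangle GVY ⇒ H = (15/28, 29/84)
2·[VHG] = -5/42, 2·[BMA] = 1/36
[VHG]:[BMA] = -5/42:1/36 = -30/7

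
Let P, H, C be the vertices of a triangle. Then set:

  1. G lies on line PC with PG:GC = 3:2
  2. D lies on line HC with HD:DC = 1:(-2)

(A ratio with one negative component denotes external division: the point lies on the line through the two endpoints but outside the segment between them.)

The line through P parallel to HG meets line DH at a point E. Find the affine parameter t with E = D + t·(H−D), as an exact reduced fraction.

Choose coordinates P = (0, 0), H = (1, 0), C = (0, 1).
1. G lies on line PC with PG:GC = 3:2 ⇒ G = (0, 3/5)
2. D lies on line HC with HD:DC = 1:(-2) ⇒ D = (2, -1)
through P parallel to HG: direction (-1, 3/5); meets DH at E = (5/2, -3/2)
E = D + t·(H−D) with t = -1/2

t = -1/2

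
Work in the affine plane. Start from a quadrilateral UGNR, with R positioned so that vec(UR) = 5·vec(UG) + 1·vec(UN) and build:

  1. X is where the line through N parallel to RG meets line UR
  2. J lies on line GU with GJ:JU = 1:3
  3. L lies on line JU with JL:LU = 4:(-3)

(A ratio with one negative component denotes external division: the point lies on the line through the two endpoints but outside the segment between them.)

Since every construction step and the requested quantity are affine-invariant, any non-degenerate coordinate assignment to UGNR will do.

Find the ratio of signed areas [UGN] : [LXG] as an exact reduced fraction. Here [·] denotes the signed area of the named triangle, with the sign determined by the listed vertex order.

Work in coordinates with U = (0, 0), G = (1, 0), N = (0, 1), R = (5, 1).
1. X is where the line through N parallel to RG meets line UR ⇒ X = (-20, -4)
2. J lies on line GU with GJ:JU = 1:3 ⇒ J = (3/4, 0)
3. L lies on line JU with JL:LU = 4:(-3) ⇒ L = (-9/4, 0)
2·[UGN] = 1, 2·[LXG] = 13
[UGN]:[LXG] = 1:13 = 1/13

[UGN]:[LXG] = 1/13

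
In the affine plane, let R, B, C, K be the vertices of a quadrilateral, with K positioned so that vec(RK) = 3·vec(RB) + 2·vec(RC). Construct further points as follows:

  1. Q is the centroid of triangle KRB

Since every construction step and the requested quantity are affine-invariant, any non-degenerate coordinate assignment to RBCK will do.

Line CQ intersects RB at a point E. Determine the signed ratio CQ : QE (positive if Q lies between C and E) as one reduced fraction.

CQ:QE = 1/2

Work in coordinates with R = (0, 0), B = (1, 0), C = (0, 1), K = (3, 2).
1. Q is the centroid of triangle KRB ⇒ Q = (4/3, 2/3)
line CQ meets RB at E = (4, 0)
Q = C + t·(E−C) with t = 1/3, so CQ:QE = 1/3:2/3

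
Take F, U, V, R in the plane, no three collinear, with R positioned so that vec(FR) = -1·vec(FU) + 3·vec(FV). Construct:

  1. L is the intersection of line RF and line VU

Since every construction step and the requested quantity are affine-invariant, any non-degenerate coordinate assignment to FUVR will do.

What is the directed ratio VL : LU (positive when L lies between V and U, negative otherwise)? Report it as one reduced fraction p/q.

Set F = (0, 0), U = (1, 0), V = (0, 1), R = (-1, 3); any affine frame gives the same invariant.
1. L is the intersection of line RF and line VU ⇒ L = (-1/2, 3/2)
L = V + t·(U−V) with t = -1/2, so VL:LU = t:(1−t) = -1/2:3/2

VL:LU = -1/3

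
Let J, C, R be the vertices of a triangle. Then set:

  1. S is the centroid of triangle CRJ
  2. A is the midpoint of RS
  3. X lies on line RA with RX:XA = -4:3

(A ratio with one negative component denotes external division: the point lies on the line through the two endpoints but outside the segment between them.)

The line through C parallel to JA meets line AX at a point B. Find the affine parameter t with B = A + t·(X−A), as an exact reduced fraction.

Choose coordinates J = (0, 0), C = (1, 0), R = (0, 1).
1. S is the centroid of triangle CRJ ⇒ S = (1/3, 1/3)
2. A is the midpoint of RS ⇒ A = (1/6, 2/3)
3. X lies on line RA with RX:XA = -4:3 ⇒ X = (2/3, -1/3)
through C parallel to JA: direction (1/6, 2/3); meets AX at B = (5/6, -2/3)
B = A + t·(X−A) with t = 4/3

t = 4/3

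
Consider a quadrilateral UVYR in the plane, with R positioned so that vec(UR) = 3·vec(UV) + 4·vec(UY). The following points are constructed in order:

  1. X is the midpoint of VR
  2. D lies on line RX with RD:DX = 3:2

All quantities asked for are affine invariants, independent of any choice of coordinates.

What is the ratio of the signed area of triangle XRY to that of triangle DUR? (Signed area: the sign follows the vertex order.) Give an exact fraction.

[XRY]:[DUR] = -5/2

Choose coordinates U = (0, 0), V = (1, 0), Y = (0, 1), R = (3, 4).
1. X is the midpoint of VR ⇒ X = (2, 2)
2. D lies on line RX with RD:DX = 3:2 ⇒ D = (12/5, 14/5)
2·[XRY] = 3, 2·[DUR] = -6/5
[XRY]:[DUR] = 3:-6/5 = -5/2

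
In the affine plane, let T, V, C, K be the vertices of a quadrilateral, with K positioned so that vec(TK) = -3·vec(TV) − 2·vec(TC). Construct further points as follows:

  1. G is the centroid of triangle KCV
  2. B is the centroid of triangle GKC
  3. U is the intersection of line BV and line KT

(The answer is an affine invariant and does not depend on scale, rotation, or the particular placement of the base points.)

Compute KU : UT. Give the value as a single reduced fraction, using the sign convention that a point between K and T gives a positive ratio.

KU:UT = 6

Assign T = (0, 0), V = (1, 0), C = (0, 1), K = (-3, -2) — the answer is frame-independent, so this choice is without loss of generality.
1. G is the centroid of triangle KCV ⇒ G = (-2/3, -1/3)
2. B is the centroid of triangle GKC ⇒ B = (-11/9, -4/9)
3. U is the intersection of line BV and line KT ⇒ U = (-3/7, -2/7)
U = K + t·(T−K) with t = 6/7, so KU:UT = t:(1−t) = 6/7:1/7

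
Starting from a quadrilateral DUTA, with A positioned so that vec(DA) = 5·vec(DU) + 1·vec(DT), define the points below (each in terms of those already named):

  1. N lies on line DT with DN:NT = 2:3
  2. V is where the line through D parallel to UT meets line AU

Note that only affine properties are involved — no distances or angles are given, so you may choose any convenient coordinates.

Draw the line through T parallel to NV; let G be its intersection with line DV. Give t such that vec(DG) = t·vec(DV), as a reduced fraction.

Choose coordinates D = (0, 0), U = (1, 0), T = (0, 1), A = (5, 1).
1. N lies on line DT with DN:NT = 2:3 ⇒ N = (0, 2/5)
2. V is where the line through D parallel to UT meets line AU ⇒ V = (1/5, -1/5)
through T parallel to NV: direction (1/5, -3/5); meets DV at G = (1/2, -1/2)
G = D + t·(V−D) with t = 5/2

t = 5/2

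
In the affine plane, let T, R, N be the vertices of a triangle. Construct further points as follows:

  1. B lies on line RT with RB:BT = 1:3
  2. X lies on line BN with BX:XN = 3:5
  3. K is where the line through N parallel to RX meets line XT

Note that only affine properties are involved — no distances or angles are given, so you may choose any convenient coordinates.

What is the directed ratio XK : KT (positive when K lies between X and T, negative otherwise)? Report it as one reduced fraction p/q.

XK:KT = -5/17

Work in coordinates with T = (0, 0), R = (1, 0), N = (0, 1).
1. B lies on line RT with RB:BT = 1:3 ⇒ B = (3/4, 0)
2. X lies on line BN with BX:XN = 3:5 ⇒ X = (15/32, 3/8)
3. K is where the line through N parallel to RX meets line XT ⇒ K = (85/128, 17/32)
K = X + t·(T−X) with t = -5/12, so XK:KT = t:(1−t) = -5/12:17/12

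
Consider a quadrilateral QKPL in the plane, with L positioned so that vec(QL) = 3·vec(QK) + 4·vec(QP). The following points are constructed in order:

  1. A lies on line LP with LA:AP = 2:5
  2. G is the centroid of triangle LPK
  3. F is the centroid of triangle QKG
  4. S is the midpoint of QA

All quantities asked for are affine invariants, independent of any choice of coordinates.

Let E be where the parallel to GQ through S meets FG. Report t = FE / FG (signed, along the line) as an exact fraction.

Set Q = (0, 0), K = (1, 0), P = (0, 1), L = (3, 4); any affine frame gives the same invariant.
1. A lies on line LP with LA:AP = 2:5 ⇒ A = (15/7, 22/7)
2. G is the centroid of triangle LPK ⇒ G = (4/3, 5/3)
3. F is the centroid of triangle QKG ⇒ F = (7/9, 5/9)
4. S is the midpoint of QA ⇒ S = (15/14, 11/7)
through S parallel to GQ: direction (-4/3, -5/3); meets FG at E = (23/14, 16/7)
E = F + t·(G−F) with t = 109/70

t = 109/70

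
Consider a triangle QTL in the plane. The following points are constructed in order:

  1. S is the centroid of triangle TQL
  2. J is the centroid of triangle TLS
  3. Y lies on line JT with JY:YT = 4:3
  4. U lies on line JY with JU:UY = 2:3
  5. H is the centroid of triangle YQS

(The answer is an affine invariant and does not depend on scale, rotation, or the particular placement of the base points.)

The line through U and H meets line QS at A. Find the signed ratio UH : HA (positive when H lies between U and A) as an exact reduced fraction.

UH:HA = 1/5

Assign Q = (0, 0), T = (1, 0), L = (0, 1) — the answer is frame-independent, so this choice is without loss of generality.
1. S is the centroid of triangle TQL ⇒ S = (1/3, 1/3)
2. J is the centroid of triangle TLS ⇒ J = (4/9, 4/9)
3. Y lies on line JT with JY:YT = 4:3 ⇒ Y = (16/21, 4/21)
4. U lies on line JY with JU:UY = 2:3 ⇒ U = (4/7, 12/35)
5. H is the centroid of triangle YQS ⇒ H = (23/63, 11/63)
line UH meets QS at A = (-2/3, -2/3)
H = U + t·(A−U) with t = 1/6, so UH:HA = 1/6:5/6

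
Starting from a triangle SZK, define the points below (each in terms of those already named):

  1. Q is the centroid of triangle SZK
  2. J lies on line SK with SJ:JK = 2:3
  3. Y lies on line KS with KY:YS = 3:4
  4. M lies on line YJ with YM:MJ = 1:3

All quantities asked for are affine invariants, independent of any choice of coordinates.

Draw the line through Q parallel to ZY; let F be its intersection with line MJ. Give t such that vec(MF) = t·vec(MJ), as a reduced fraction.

Choose coordinates S = (0, 0), Z = (1, 0), K = (0, 1).
1. Q is the centroid of triangle SZK ⇒ Q = (1/3, 1/3)
2. J lies on line SK with SJ:JK = 2:3 ⇒ J = (0, 2/5)
3. Y lies on line KS with KY:YS = 3:4 ⇒ Y = (0, 4/7)
4. M lies on line YJ with YM:MJ = 1:3 ⇒ M = (0, 37/70)
through Q parallel to ZY: direction (-1, 4/7); meets MJ at F = (0, 11/21)
F = M + t·(J−M) with t = 1/27

t = 1/27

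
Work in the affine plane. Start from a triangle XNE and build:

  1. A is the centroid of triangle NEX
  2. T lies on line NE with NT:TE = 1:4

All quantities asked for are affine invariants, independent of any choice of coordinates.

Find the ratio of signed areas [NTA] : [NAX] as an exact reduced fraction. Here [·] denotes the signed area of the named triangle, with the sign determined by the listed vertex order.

Work in coordinates with X = (0, 0), N = (1, 0), E = (0, 1).
1. A is the centroid of triangle NEX ⇒ A = (1/3, 1/3)
2. T lies on line NE with NT:TE = 1:4 ⇒ T = (4/5, 1/5)
2·[NTA] = 1/15, 2·[NAX] = 1/3
[NTA]:[NAX] = 1/15:1/3 = 1/5

[NTA]:[NAX] = 1/5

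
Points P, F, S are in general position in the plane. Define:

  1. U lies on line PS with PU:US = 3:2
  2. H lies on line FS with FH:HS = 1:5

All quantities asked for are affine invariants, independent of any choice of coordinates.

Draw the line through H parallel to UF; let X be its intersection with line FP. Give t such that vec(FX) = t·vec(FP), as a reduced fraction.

Assign P = (0, 0), F = (1, 0), S = (0, 1) — the answer is frame-independent, so this choice is without loss of generality.
1. U lies on line PS with PU:US = 3:2 ⇒ U = (0, 3/5)
2. H lies on line FS with FH:HS = 1:5 ⇒ H = (5/6, 1/6)
through H parallel to UF: direction (1, -3/5); meets FP at X = (10/9, 0)
X = F + t·(P−F) with t = -1/9

t = -1/9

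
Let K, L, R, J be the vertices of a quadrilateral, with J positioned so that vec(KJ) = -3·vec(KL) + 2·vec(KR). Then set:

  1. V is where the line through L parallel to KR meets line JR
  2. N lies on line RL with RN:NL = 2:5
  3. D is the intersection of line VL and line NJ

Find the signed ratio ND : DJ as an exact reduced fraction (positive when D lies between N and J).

ND:DJ = -5/28

Set K = (0, 0), L = (1, 0), R = (0, 1), J = (-3, 2); any affine frame gives the same invariant.
1. V is where the line through L parallel to KR meets line JR ⇒ V = (1, 2/3)
2. N lies on line RL with RN:NL = 2:5 ⇒ N = (2/7, 5/7)
3. D is the intersection of line VL and line NJ ⇒ D = (1, 10/23)
D = N + t·(J−N) with t = -5/23, so ND:DJ = t:(1−t) = -5/23:28/23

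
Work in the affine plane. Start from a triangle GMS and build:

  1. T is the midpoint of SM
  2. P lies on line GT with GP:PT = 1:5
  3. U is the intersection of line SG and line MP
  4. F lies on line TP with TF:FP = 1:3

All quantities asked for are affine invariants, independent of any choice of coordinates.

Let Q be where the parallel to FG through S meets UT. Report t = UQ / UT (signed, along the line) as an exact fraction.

t = -10

Work in coordinates with G = (0, 0), M = (1, 0), S = (0, 1).
1. T is the midpoint of SM ⇒ T = (1/2, 1/2)
2. P lies on line GT with GP:PT = 1:5 ⇒ P = (1/12, 1/12)
3. U is the intersection of line SG and line MP ⇒ U = (0, 1/11)
4. F lies on line TP with TF:FP = 1:3 ⇒ F = (19/48, 19/48)
through S parallel to FG: direction (-19/48, -19/48); meets UT at Q = (-5, -4)
Q = U + t·(T−U) with t = -10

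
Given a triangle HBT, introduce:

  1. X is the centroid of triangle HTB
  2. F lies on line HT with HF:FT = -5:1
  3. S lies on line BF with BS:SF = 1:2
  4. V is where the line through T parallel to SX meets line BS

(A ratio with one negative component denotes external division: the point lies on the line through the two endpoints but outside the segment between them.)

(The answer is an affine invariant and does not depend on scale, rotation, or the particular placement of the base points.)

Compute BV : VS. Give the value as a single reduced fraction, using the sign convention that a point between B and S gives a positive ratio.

Choose coordinates H = (0, 0), B = (1, 0), T = (0, 1).
1. X is the centroid of triangle HTB ⇒ X = (1/3, 1/3)
2. F lies on line HT with HF:FT = -5:1 ⇒ F = (0, 5/4)
3. S lies on line BF with BS:SF = 1:2 ⇒ S = (2/3, 5/12)
4. V is where the line through T parallel to SX meets line BS ⇒ V = (1/6, 25/24)
V = B + t·(S−B) with t = 5/2, so BV:VS = t:(1−t) = 5/2:-3/2

BV:VS = -5/3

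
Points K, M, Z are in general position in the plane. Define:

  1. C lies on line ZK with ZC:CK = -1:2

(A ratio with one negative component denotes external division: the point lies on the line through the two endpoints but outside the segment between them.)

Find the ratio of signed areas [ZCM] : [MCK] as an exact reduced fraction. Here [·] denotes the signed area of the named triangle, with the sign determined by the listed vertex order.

[ZCM]:[MCK] = -1/2

Assign K = (0, 0), M = (1, 0), Z = (0, 1) — the answer is frame-independent, so this choice is without loss of generality.
1. C lies on line ZK with ZC:CK = -1:2 ⇒ C = (0, 2)
2·[ZCM] = -1, 2·[MCK] = 2
[ZCM]:[MCK] = -1:2 = -1/2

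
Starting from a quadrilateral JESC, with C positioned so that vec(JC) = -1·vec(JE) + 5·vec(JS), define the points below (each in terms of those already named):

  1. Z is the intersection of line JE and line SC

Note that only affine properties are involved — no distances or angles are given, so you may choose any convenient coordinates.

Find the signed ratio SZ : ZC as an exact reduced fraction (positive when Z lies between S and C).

SZ:ZC = -1/5

Assign J = (0, 0), E = (1, 0), S = (0, 1), C = (-1, 5) — the answer is frame-independent, so this choice is without loss of generality.
1. Z is the intersection of line JE and line SC ⇒ Z = (1/4, 0)
Z = S + t·(C−S) with t = -1/4, so SZ:ZC = t:(1−t) = -1/4:5/4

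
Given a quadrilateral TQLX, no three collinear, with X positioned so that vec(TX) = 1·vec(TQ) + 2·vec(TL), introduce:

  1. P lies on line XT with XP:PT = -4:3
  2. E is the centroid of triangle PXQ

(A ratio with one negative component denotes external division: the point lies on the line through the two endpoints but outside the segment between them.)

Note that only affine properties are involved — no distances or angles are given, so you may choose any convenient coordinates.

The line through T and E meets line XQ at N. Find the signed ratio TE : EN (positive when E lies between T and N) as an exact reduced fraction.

TE:EN = -1/4

Choose coordinates T = (0, 0), Q = (1, 0), L = (0, 1), X = (1, 2).
1. P lies on line XT with XP:PT = -4:3 ⇒ P = (-3, -6)
2. E is the centroid of triangle PXQ ⇒ E = (-1/3, -4/3)
line TE meets XQ at N = (1, 4)
E = T + t·(N−T) with t = -1/3, so TE:EN = -1/3:4/3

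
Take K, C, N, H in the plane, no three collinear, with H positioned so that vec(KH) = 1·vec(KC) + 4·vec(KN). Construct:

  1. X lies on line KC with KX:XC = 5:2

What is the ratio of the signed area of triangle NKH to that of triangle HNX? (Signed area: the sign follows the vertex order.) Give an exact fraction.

[NKH]:[HNX] = 7/22

Work in coordinates with K = (0, 0), C = (1, 0), N = (0, 1), H = (1, 4).
1. X lies on line KC with KX:XC = 5:2 ⇒ X = (5/7, 0)
2·[NKH] = 1, 2·[HNX] = 22/7
[NKH]:[HNX] = 1:22/7 = 7/22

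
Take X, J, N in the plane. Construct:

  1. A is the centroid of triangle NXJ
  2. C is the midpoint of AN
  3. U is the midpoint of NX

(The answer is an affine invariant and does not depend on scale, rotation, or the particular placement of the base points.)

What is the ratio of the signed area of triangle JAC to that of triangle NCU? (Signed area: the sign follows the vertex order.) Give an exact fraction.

[JAC]:[NCU] = 2

Work in coordinates with X = (0, 0), J = (1, 0), N = (0, 1).
1. A is the centroid of triangle NXJ ⇒ A = (1/3, 1/3)
2. C is the midpoint of AN ⇒ C = (1/6, 2/3)
3. U is the midpoint of NX ⇒ U = (0, 1/2)
2·[JAC] = -1/6, 2·[NCU] = -1/12
[JAC]:[NCU] = -1/6:-1/12 = 2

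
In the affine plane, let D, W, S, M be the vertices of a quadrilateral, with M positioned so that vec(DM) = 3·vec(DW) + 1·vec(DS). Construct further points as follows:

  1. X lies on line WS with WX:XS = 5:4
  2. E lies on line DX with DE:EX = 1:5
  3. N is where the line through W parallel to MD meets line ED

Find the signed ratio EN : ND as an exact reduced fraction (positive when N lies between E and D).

EN:ND = -65/54

Choose coordinates D = (0, 0), W = (1, 0), S = (0, 1), M = (3, 1).
1. X lies on line WS with WX:XS = 5:4 ⇒ X = (4/9, 5/9)
2. E lies on line DX with DE:EX = 1:5 ⇒ E = (2/27, 5/54)
3. N is where the line through W parallel to MD meets line ED ⇒ N = (-4/11, -5/11)
N = E + t·(D−E) with t = 65/11, so EN:ND = t:(1−t) = 65/11:-54/11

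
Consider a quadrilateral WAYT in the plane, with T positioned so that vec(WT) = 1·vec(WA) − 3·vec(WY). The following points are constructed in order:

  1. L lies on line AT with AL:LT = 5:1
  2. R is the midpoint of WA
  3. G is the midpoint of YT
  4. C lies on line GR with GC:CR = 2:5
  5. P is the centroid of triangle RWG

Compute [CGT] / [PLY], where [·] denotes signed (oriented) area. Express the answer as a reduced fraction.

Set W = (0, 0), A = (1, 0), Y = (0, 1), T = (1, -3); any affine frame gives the same invariant.
1. L lies on line AT with AL:LT = 5:1 ⇒ L = (1, -5/2)
2. R is the midpoint of WA ⇒ R = (1/2, 0)
3. G is the midpoint of YT ⇒ G = (1/2, -1)
4. C lies on line GR with GC:CR = 2:5 ⇒ C = (1/2, -5/7)
5. P is the centroid of triangle RWG ⇒ P = (1/3, -1/3)
2·[CGT] = 1/7, 2·[PLY] = 1/6
[CGT]:[PLY] = 1/7:1/6 = 6/7

[CGT]:[PLY] = 6/7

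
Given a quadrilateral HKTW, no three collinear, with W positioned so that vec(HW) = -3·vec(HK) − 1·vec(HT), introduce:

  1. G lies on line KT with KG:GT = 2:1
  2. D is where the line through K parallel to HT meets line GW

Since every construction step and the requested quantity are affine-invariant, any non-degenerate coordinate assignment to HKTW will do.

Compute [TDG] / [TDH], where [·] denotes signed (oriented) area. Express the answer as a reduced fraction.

[TDG]:[TDH] = 1/3

Set H = (0, 0), K = (1, 0), T = (0, 1), W = (-3, -1); any affine frame gives the same invariant.
1. G lies on line KT with KG:GT = 2:1 ⇒ G = (1/3, 2/3)
2. D is where the line through K parallel to HT meets line GW ⇒ D = (1, 1)
2·[TDG] = -1/3, 2·[TDH] = -1
[TDG]:[TDH] = -1/3:-1 = 1/3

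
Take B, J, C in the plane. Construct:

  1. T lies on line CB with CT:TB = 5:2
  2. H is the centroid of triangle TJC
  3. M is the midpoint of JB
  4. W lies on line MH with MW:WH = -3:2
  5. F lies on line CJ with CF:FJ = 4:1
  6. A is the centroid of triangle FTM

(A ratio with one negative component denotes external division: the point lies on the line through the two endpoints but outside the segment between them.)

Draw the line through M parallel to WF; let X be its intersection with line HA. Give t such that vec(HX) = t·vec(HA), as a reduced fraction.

t = 17/11

Choose coordinates B = (0, 0), J = (1, 0), C = (0, 1).
1. T lies on line CB with CT:TB = 5:2 ⇒ T = (0, 2/7)
2. H is the centroid of triangle TJC ⇒ H = (1/3, 3/7)
3. M is the midpoint of JB ⇒ M = (1/2, 0)
4. W lies on line MH with MW:WH = -3:2 ⇒ W = (0, 9/7)
5. F lies on line CJ with CF:FJ = 4:1 ⇒ F = (4/5, 1/5)
6. A is the centroid of triangle FTM ⇒ A = (13/30, 17/105)
through M parallel to WF: direction (4/5, -38/35); meets HA at X = (161/330, 19/1155)
X = H + t·(A−H) with t = 17/11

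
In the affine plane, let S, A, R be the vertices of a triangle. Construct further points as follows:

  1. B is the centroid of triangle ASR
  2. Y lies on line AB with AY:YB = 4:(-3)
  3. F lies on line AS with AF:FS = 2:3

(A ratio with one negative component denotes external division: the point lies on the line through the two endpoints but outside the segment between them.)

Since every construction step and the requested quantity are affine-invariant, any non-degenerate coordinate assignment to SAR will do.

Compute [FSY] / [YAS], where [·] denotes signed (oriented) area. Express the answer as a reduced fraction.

[FSY]:[YAS] = 3/5

Choose coordinates S = (0, 0), A = (1, 0), R = (0, 1).
1. B is the centroid of triangle ASR ⇒ B = (1/3, 1/3)
2. Y lies on line AB with AY:YB = 4:(-3) ⇒ Y = (-5/3, 4/3)
3. F lies on line AS with AF:FS = 2:3 ⇒ F = (3/5, 0)
2·[FSY] = -4/5, 2·[YAS] = -4/3
[FSY]:[YAS] = -4/5:-4/3 = 3/5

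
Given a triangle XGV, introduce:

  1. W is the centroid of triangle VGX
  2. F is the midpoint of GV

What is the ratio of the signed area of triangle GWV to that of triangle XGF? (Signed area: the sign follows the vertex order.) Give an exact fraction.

[GWV]:[XGF] = -2/3

Work in coordinates with X = (0, 0), G = (1, 0), V = (0, 1).
1. W is the centroid of triangle VGX ⇒ W = (1/3, 1/3)
2. F is the midpoint of GV ⇒ F = (1/2, 1/2)
2·[GWV] = -1/3, 2·[XGF] = 1/2
[GWV]:[XGF] = -1/3:1/2 = -2/3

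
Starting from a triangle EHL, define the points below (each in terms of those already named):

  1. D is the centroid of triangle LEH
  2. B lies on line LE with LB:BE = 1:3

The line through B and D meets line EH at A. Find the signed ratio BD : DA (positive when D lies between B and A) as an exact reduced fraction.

BD:DA = 5/4

Assign E = (0, 0), H = (1, 0), L = (0, 1) — the answer is frame-independent, so this choice is without loss of generality.
1. D is the centroid of triangle LEH ⇒ D = (1/3, 1/3)
2. B lies on line LE with LB:BE = 1:3 ⇒ B = (0, 3/4)
line BD meets EH at A = (3/5, 0)
D = B + t·(A−B) with t = 5/9, so BD:DA = 5/9:4/9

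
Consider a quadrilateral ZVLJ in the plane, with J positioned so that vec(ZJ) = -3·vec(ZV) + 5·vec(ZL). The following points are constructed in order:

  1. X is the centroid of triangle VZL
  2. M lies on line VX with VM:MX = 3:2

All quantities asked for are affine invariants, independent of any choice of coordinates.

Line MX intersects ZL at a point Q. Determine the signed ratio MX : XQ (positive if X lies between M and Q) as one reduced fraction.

MX:XQ = 4/5

Choose coordinates Z = (0, 0), V = (1, 0), L = (0, 1), J = (-3, 5).
1. X is the centroid of triangle VZL ⇒ X = (1/3, 1/3)
2. M lies on line VX with VM:MX = 3:2 ⇒ M = (3/5, 1/5)
line MX meets ZL at Q = (0, 1/2)
X = M + t·(Q−M) with t = 4/9, so MX:XQ = 4/9:5/9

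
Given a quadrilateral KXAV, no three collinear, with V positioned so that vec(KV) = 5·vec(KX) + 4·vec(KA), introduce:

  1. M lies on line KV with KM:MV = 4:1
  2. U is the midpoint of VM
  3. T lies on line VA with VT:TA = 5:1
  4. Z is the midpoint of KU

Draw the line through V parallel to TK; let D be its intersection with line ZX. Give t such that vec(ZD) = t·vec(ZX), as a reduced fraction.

t = -55/9

Choose coordinates K = (0, 0), X = (1, 0), A = (0, 1), V = (5, 4).
1. M lies on line KV with KM:MV = 4:1 ⇒ M = (4, 16/5)
2. U is the midpoint of VM ⇒ U = (9/2, 18/5)
3. T lies on line VA with VT:TA = 5:1 ⇒ T = (5/6, 3/2)
4. Z is the midpoint of KU ⇒ Z = (9/4, 9/5)
through V parallel to TK: direction (-5/6, -3/2); meets ZX at D = (89/9, 64/5)
D = Z + t·(X−Z) with t = -55/9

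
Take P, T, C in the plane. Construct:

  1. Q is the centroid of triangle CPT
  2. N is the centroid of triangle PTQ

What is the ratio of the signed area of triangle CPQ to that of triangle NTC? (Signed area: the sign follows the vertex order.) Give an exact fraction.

Work in coordinates with P = (0, 0), T = (1, 0), C = (0, 1).
1. Q is the centroid of triangle CPT ⇒ Q = (1/3, 1/3)
2. N is the centroid of triangle PTQ ⇒ N = (4/9, 1/9)
2·[CPQ] = 1/3, 2·[NTC] = 4/9
[CPQ]:[NTC] = 1/3:4/9 = 3/4

[CPQ]:[NTC] = 3/4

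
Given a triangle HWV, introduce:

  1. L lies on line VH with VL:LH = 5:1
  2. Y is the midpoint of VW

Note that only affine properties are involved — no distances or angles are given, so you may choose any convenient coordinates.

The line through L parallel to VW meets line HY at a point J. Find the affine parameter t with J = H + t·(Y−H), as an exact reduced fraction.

Set H = (0, 0), W = (1, 0), V = (0, 1); any affine frame gives the same invariant.
1. L lies on line VH with VL:LH = 5:1 ⇒ L = (0, 1/6)
2. Y is the midpoint of VW ⇒ Y = (1/2, 1/2)
through L parallel to VW: direction (1, -1); meets HY at J = (1/12, 1/12)
J = H + t·(Y−H) with t = 1/6

t = 1/6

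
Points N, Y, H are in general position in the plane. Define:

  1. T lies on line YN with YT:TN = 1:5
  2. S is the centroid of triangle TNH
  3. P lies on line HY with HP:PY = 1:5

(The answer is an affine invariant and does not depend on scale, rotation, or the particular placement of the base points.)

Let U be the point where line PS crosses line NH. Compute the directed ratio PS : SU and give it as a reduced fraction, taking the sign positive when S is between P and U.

Assign N = (0, 0), Y = (1, 0), H = (0, 1) — the answer is frame-independent, so this choice is without loss of generality.
1. T lies on line YN with YT:TN = 1:5 ⇒ T = (5/6, 0)
2. S is the centroid of triangle TNH ⇒ S = (5/18, 1/3)
3. P lies on line HY with HP:PY = 1:5 ⇒ P = (1/6, 5/6)
line PS meets NH at U = (0, 19/12)
S = P + t·(U−P) with t = -2/3, so PS:SU = -2/3:5/3

PS:SU = -2/5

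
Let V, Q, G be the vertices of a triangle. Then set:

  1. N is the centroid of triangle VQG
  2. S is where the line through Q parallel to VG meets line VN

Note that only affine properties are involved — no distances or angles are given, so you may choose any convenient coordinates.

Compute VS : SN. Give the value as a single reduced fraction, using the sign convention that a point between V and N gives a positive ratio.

Work in coordinates with V = (0, 0), Q = (1, 0), G = (0, 1).
1. N is the centroid of triangle VQG ⇒ N = (1/3, 1/3)
2. S is where the line through Q parallel to VG meets line VN ⇒ S = (1, 1)
S = V + t·(N−V) with t = 3, so VS:SN = t:(1−t) = 3:-2

VS:SN = -3/2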